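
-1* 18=-18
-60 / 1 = -60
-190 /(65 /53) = -2014 /13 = -154.92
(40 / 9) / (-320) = -1 / 72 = -0.01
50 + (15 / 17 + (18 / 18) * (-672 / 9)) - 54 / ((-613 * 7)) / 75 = -130123657 / 5471025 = -23.78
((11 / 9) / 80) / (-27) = -11 / 19440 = -0.00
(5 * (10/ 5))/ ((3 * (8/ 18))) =15/ 2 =7.50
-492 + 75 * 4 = -192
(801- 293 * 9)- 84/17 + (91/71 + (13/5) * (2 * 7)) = -10882671/6035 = -1803.26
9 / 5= 1.80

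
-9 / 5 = -1.80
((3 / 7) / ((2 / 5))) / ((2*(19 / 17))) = 255 / 532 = 0.48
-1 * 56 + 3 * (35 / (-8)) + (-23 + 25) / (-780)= -107839 / 1560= -69.13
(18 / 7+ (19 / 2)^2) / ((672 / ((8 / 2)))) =2599 / 4704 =0.55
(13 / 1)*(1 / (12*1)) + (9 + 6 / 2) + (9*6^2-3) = 4009 / 12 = 334.08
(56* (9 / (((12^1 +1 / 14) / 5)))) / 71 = 35280 / 11999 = 2.94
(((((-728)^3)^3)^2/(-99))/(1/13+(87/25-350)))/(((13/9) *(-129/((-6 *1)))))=82471679012849060888661021334650204851741772061081600/26628481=3097122926871009310995284000000000000000000000.00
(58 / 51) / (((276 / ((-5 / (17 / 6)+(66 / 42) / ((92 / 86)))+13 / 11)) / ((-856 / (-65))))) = 331108718 / 6886524645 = 0.05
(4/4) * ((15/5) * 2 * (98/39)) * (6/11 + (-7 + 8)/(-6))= 5.71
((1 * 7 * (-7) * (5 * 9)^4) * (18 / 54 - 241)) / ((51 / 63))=1015503378750 / 17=59735492867.65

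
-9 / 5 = -1.80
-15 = -15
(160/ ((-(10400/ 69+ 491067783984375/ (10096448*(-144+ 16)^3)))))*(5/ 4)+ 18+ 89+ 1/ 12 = 410294910622098847/ 3888494577651684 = 105.52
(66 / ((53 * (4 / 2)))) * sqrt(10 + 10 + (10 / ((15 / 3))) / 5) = 33 * sqrt(510) / 265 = 2.81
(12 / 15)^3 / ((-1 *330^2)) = -0.00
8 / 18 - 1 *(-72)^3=3359236 / 9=373248.44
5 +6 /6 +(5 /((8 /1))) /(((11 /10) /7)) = 439 /44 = 9.98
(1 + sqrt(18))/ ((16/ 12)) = 3/ 4 + 9 * sqrt(2)/ 4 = 3.93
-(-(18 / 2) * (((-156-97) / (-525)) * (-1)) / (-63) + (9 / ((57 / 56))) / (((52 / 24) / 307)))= -1137188309 / 907725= -1252.79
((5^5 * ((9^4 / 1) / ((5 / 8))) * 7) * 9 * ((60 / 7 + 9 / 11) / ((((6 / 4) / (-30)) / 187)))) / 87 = -24192375300000 / 29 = -834219837931.03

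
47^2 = 2209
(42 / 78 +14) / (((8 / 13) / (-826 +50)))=-18333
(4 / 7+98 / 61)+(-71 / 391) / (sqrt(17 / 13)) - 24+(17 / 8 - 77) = -330317 / 3416 - 71 * sqrt(221) / 6647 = -96.86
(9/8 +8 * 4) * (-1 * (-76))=5035/2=2517.50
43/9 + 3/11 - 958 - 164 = -110578/99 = -1116.95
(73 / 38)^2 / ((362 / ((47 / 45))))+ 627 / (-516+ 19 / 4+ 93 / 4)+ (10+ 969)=175365923296 / 179361045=977.73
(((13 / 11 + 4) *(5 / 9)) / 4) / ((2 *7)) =95 / 1848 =0.05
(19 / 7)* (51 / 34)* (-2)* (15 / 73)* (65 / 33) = -18525 / 5621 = -3.30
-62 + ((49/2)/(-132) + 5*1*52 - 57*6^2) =-489505/264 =-1854.19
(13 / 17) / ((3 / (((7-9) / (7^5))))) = -0.00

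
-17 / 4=-4.25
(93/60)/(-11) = -31/220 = -0.14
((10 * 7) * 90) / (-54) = -350 / 3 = -116.67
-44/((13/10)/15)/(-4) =1650/13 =126.92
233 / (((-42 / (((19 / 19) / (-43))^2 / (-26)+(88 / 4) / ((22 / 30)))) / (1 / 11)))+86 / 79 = -24636848965 / 1754604852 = -14.04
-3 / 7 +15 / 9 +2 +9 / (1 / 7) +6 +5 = 1622 / 21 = 77.24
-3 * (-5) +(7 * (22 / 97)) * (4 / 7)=1543 / 97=15.91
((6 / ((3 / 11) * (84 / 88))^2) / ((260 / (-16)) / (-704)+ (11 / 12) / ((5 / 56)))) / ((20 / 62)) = 5112402944 / 191675799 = 26.67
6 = 6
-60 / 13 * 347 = -20820 / 13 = -1601.54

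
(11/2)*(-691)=-7601/2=-3800.50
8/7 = 1.14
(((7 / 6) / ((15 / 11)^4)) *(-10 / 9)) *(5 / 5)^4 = -102487 / 273375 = -0.37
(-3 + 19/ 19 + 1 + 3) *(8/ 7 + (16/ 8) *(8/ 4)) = 72/ 7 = 10.29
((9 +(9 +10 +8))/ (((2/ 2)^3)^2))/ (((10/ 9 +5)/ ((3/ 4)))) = 243/ 55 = 4.42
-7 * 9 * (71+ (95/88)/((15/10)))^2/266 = -89624089/73568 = -1218.25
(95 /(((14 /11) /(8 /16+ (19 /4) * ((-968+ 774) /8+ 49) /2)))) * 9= 2548755 /64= 39824.30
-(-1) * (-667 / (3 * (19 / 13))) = -8671 / 57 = -152.12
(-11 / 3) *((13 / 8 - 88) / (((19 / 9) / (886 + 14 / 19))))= 48023118 / 361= 133028.03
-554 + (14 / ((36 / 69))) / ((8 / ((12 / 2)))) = -4271 / 8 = -533.88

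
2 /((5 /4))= 8 /5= 1.60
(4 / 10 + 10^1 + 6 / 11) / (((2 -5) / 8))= -4816 / 165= -29.19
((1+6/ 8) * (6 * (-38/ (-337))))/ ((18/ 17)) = 2261/ 2022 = 1.12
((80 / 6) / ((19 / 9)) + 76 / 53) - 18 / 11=67718 / 11077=6.11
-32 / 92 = -0.35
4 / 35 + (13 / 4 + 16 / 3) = 3653 / 420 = 8.70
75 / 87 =25 / 29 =0.86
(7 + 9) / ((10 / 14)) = 112 / 5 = 22.40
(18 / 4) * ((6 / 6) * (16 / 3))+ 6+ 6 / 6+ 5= 36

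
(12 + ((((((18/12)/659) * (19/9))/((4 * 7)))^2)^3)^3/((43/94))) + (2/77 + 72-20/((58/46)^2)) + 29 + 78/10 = 672221474450250433906762179598127184873968913893742669839069696110746905991613335497188579879659209/6210144118813118520555838976478131732078651626364864158575598693302321886443343427780180894023680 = 108.25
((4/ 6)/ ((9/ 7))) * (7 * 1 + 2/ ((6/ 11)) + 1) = 490/ 81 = 6.05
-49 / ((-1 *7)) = 7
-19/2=-9.50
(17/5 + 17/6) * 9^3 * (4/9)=10098/5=2019.60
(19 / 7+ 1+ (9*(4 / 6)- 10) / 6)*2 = 128 / 21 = 6.10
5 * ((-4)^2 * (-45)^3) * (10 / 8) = -9112500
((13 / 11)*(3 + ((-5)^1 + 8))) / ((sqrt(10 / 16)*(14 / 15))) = 234*sqrt(10) / 77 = 9.61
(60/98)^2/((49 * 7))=900/823543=0.00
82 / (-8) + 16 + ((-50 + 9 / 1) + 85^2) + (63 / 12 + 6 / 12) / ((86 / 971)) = 7254.67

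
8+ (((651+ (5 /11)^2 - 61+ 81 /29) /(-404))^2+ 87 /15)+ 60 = 47701604813094 /628028696405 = 75.95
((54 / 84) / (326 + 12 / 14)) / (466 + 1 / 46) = 207 / 49047856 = 0.00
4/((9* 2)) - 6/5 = -44/45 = -0.98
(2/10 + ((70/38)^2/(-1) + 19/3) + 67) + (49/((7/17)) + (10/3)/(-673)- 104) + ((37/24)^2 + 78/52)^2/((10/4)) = 18367413735481/201514936320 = 91.15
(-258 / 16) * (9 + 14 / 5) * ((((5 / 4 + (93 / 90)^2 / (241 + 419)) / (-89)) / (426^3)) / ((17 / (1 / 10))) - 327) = 33905758848667326790621 / 544934100268800000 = 62219.93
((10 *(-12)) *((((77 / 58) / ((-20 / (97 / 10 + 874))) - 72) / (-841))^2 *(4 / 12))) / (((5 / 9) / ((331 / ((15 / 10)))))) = -2281111547962593 / 5948233210000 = -383.49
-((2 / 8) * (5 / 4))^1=-5 / 16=-0.31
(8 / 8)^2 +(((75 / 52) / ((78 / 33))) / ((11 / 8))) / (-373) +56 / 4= 945480 / 63037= 15.00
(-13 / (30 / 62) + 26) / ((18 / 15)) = -13 / 18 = -0.72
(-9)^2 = 81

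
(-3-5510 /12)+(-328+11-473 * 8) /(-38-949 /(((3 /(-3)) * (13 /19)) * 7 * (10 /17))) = -19910269 /41838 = -475.89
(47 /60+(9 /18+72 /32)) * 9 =159 /5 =31.80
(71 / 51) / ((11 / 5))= 355 / 561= 0.63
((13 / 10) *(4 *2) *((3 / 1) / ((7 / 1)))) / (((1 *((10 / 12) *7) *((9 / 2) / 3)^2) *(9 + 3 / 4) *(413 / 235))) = 6016 / 303555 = 0.02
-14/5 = -2.80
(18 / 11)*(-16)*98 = -28224 / 11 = -2565.82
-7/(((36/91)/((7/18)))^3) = -1809323971/272097792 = -6.65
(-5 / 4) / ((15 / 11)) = -11 / 12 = -0.92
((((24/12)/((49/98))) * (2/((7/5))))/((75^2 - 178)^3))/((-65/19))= -152/14706641915693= -0.00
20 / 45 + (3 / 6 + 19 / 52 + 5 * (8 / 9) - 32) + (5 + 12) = -4327 / 468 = -9.25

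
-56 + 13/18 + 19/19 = -977/18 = -54.28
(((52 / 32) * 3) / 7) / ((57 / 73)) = 949 / 1064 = 0.89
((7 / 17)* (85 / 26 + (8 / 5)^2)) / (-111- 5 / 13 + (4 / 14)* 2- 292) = -185661 / 31157600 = -0.01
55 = 55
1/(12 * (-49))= -1/588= -0.00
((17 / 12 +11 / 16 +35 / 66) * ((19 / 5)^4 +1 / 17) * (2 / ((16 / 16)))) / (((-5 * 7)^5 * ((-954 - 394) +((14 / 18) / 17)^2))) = 64313620839 / 4143356573289062500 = 0.00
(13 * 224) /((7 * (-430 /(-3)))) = 624 /215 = 2.90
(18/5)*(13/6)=39/5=7.80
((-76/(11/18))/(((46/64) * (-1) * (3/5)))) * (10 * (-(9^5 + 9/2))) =-3916857600/23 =-170298156.52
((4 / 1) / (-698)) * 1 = -2 / 349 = -0.01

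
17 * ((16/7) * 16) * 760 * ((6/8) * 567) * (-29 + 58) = 5827023360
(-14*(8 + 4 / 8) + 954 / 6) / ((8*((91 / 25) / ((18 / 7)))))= 2250 / 637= 3.53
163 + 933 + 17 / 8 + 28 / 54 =1098.64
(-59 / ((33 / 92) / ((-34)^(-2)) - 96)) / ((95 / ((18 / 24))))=-1357 / 928340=-0.00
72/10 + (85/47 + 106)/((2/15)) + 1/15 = 815.83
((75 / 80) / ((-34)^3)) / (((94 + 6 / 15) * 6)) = -25 / 593647616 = -0.00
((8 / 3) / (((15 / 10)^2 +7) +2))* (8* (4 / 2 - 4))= -512 / 135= -3.79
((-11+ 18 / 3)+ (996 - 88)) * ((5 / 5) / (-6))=-301 / 2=-150.50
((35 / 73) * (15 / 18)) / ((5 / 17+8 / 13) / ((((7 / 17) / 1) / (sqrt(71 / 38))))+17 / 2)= 468083525 / 8701752351- 1066975 * sqrt(2698) / 2900584117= 0.03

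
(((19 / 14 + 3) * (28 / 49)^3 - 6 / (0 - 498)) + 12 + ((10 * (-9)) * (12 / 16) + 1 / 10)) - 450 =-502766056 / 996415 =-504.57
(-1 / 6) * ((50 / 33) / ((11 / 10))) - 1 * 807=-879073 / 1089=-807.23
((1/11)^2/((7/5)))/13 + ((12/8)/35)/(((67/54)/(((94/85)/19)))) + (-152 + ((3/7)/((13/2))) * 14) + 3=-126016150704/851032325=-148.07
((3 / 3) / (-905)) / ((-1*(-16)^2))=1 / 231680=0.00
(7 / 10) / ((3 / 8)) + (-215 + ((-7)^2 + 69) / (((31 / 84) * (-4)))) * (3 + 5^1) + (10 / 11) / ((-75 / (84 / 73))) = -880327684 / 373395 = -2357.63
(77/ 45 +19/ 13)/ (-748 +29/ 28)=-51968/ 12235275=-0.00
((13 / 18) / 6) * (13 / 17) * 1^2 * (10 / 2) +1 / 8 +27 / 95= 303299 / 348840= 0.87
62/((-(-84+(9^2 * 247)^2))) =-0.00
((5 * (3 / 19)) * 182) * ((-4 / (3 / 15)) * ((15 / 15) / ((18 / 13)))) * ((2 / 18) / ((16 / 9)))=-29575 / 228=-129.71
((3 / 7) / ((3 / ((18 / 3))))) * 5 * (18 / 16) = 135 / 28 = 4.82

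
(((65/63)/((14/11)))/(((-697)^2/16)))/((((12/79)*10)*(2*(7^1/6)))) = 11297/1499692383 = 0.00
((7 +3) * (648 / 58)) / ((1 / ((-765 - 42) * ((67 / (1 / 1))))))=-175183560 / 29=-6040812.41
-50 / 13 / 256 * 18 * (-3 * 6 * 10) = 48.68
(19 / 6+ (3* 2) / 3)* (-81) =-837 / 2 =-418.50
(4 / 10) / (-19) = -2 / 95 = -0.02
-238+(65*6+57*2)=266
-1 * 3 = -3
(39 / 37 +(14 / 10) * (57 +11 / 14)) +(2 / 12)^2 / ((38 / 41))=20748517 / 253080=81.98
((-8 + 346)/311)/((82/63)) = 10647/12751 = 0.83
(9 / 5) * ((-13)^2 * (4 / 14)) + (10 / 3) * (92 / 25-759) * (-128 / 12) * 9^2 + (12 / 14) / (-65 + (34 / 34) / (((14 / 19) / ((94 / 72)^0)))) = 22613371366 / 10395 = 2175408.50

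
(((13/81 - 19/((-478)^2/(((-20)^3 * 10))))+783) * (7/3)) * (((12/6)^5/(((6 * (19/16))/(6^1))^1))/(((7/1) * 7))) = 1871005571072/1846093599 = 1013.49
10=10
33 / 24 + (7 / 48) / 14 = 133 / 96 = 1.39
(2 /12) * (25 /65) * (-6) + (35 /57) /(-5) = -376 /741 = -0.51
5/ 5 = 1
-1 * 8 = -8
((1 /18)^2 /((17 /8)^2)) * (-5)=-80 /23409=-0.00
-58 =-58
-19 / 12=-1.58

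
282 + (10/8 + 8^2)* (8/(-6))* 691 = -59835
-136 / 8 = -17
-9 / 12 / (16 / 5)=-15 / 64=-0.23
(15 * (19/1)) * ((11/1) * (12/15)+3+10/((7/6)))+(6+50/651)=3783569/651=5811.93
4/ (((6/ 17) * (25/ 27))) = 12.24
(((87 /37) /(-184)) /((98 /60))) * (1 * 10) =-6525 /83398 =-0.08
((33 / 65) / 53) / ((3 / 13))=11 / 265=0.04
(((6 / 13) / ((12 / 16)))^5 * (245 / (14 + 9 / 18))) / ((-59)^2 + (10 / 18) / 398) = 57513738240 / 134259349415659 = 0.00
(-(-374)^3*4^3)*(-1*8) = -26784575488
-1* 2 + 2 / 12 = -11 / 6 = -1.83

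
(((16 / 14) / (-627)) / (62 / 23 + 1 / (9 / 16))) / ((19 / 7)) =-276 / 1838573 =-0.00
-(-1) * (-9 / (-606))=3 / 202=0.01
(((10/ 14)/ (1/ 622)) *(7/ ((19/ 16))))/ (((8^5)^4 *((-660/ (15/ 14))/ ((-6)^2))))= -13995/ 105420260077488570368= -0.00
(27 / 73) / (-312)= -9 / 7592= -0.00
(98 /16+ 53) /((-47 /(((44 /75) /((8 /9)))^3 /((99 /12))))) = -515097 /11750000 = -0.04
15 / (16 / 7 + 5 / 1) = 35 / 17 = 2.06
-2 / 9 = -0.22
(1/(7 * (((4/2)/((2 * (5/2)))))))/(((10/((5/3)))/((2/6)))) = 5/252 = 0.02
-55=-55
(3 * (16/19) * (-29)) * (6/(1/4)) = -33408/19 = -1758.32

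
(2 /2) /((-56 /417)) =-417 /56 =-7.45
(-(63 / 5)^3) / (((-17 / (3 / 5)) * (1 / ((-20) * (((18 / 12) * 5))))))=-4500846 / 425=-10590.23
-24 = -24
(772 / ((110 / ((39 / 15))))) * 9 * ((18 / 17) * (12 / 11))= 9754992 / 51425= 189.69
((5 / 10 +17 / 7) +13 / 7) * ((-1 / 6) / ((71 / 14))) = -67 / 426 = -0.16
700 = 700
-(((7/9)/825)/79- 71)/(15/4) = 166587272/8798625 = 18.93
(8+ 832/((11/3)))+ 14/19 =235.65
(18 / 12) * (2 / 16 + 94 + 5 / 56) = 3957 / 28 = 141.32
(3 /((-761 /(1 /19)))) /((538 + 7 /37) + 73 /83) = -9213 /23936585320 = -0.00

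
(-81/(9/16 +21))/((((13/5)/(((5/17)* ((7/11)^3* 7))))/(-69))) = 15558480/294151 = 52.89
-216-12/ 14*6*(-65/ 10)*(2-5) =-2214/ 7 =-316.29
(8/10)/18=2/45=0.04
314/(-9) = -314/9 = -34.89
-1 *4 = -4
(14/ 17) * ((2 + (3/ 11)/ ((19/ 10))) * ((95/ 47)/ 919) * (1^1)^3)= 31360/ 8077091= 0.00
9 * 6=54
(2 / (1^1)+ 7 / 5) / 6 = 0.57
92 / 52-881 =-11430 / 13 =-879.23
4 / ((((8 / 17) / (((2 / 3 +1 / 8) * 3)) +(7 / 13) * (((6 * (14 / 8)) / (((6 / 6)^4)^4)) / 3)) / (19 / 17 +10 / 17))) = 57304 / 17491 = 3.28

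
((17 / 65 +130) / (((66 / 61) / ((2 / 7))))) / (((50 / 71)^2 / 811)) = 2111528494237 / 37537500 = 56251.18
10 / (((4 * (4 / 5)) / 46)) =575 / 4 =143.75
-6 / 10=-3 / 5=-0.60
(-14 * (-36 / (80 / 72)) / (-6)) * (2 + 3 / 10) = -4347 / 25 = -173.88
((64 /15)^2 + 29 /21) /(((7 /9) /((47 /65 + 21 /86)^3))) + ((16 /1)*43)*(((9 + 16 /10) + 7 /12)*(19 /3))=93887791903598582089 /1925812590975000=48752.30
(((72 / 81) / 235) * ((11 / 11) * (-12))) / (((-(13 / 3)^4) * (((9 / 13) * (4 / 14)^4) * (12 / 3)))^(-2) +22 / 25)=-3163297546240 / 62974425983253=-0.05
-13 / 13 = -1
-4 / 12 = -1 / 3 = -0.33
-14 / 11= -1.27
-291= -291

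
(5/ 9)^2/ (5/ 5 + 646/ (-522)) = -725/ 558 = -1.30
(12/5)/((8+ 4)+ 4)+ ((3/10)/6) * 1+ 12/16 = 19/20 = 0.95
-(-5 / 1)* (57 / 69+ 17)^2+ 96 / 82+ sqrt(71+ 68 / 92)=5* sqrt(1518) / 23+ 34485892 / 21689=1598.49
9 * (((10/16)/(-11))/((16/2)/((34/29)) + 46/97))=-0.07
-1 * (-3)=3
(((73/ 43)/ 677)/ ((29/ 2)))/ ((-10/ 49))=-3577/ 4221095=-0.00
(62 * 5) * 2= 620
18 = 18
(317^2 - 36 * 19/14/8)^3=22271552058379019761/21952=1014556853971347.47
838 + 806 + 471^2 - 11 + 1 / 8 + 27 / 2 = 1787901 / 8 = 223487.62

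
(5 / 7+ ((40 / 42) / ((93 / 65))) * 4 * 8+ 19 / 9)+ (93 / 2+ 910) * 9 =11239679 / 1302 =8632.63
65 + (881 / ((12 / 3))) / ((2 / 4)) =1011 / 2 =505.50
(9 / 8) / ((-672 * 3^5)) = -1 / 145152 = -0.00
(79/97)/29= 79/2813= 0.03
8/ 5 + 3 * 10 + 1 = 163/ 5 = 32.60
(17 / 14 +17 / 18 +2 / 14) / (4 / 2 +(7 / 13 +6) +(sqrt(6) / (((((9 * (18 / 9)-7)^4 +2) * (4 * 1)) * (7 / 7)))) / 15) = 2990908996101000 / 11095717034340617-398696350 * sqrt(6) / 11095717034340617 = 0.27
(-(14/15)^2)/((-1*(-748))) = -0.00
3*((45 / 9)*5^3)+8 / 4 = 1877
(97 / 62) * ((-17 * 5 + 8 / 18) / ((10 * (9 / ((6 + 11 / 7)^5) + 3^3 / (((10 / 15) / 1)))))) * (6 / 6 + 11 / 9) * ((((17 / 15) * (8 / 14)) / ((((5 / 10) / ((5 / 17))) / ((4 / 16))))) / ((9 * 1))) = -123479746827124 / 16075954281154761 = -0.01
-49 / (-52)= 49 / 52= 0.94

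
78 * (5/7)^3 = 9750/343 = 28.43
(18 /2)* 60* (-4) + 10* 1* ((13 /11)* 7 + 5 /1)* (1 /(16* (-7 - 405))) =-2160.02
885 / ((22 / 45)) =1810.23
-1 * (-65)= 65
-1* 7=-7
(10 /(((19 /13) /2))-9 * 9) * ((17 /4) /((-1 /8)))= 43486 /19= 2288.74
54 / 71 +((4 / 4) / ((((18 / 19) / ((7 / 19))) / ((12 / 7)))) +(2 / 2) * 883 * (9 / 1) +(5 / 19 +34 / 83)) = 2670110648 / 335901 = 7949.10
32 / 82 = 16 / 41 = 0.39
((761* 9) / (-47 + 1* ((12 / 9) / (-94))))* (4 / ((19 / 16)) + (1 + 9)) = -245290086 / 125951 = -1947.50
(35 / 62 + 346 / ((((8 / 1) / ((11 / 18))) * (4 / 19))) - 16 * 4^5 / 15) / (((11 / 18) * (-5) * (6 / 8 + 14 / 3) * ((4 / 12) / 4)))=700.50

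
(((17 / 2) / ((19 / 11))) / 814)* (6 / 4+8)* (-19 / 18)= -323 / 5328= -0.06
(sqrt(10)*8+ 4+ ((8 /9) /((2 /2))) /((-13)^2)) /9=6092 /13689+ 8*sqrt(10) /9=3.26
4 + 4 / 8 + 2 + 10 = 33 / 2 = 16.50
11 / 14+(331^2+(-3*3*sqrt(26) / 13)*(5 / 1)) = 1533865 / 14- 45*sqrt(26) / 13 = 109544.14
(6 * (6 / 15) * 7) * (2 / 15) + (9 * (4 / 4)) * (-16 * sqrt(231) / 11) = 56 / 25 - 144 * sqrt(231) / 11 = -196.72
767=767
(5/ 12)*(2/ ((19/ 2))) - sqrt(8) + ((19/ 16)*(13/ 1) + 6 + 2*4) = 26927/ 912 - 2*sqrt(2) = 26.70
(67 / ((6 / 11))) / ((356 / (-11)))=-8107 / 2136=-3.80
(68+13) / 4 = 81 / 4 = 20.25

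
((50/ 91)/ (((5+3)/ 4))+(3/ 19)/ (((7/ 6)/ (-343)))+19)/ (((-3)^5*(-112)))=-5867/ 5882058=-0.00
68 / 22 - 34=-340 / 11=-30.91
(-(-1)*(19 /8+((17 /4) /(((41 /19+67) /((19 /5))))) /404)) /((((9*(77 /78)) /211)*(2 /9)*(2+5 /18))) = 207550167513 /1862124880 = 111.46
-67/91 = -0.74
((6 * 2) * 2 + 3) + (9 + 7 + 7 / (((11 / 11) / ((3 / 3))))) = 50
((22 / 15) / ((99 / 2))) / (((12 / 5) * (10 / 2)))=1 / 405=0.00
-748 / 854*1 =-374 / 427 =-0.88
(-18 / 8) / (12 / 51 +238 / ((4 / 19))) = -51 / 25630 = -0.00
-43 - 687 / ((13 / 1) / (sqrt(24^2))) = -17047 / 13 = -1311.31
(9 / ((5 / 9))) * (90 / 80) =729 / 40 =18.22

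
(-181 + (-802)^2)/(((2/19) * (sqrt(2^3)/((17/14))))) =207696429 * sqrt(2)/112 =2622563.45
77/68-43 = -2847/68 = -41.87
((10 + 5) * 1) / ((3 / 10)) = 50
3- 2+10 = 11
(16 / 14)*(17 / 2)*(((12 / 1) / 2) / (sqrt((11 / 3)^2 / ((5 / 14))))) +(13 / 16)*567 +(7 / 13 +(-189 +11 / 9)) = 612*sqrt(70) / 539 +511895 / 1872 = 282.95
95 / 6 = 15.83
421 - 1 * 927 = -506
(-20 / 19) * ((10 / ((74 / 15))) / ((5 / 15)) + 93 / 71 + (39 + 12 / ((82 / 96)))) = -130195620 / 2046433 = -63.62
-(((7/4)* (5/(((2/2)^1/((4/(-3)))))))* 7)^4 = -3603000625/81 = -44481489.20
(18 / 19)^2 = 324 / 361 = 0.90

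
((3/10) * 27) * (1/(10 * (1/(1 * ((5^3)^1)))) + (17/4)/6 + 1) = 9207/80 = 115.09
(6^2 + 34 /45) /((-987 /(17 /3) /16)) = -3.38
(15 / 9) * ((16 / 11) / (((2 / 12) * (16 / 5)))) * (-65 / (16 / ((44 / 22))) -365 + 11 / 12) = -223325 / 132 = -1691.86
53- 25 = 28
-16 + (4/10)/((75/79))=-5842/375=-15.58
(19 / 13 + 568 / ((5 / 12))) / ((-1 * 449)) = -88703 / 29185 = -3.04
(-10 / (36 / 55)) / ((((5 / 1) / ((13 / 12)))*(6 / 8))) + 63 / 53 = -3.22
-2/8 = -1/4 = -0.25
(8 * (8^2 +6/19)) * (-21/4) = -51324/19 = -2701.26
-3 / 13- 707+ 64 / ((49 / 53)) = -406410 / 637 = -638.01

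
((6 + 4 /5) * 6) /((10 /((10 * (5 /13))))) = 15.69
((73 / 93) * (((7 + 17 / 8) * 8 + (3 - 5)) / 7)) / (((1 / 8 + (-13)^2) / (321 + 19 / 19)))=1907344 / 125829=15.16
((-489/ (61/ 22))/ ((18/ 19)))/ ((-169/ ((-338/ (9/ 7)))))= -476938/ 1647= -289.58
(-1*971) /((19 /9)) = -459.95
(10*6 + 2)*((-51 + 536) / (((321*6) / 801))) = 1338115 / 107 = 12505.75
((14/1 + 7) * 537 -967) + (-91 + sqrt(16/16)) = 10220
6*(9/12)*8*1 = 36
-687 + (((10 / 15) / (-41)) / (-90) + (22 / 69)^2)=-2011248116 / 2928015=-686.90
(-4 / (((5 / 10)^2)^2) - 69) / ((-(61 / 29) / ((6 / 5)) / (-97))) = -2244774 / 305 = -7359.91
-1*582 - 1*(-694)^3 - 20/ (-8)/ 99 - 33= 66182444267/ 198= 334254769.03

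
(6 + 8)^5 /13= 537824 /13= 41371.08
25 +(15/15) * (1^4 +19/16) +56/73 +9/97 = 3177659/113296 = 28.05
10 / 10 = 1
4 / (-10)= -2 / 5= -0.40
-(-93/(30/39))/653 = 1209/6530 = 0.19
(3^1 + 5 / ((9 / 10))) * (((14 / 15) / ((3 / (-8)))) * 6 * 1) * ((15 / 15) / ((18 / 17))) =-146608 / 1215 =-120.67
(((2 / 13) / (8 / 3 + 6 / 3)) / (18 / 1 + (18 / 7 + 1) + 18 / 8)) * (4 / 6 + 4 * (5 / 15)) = 24 / 8671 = 0.00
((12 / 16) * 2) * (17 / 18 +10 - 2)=161 / 12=13.42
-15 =-15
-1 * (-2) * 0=0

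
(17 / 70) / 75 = 17 / 5250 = 0.00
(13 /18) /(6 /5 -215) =-65 /19242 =-0.00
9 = 9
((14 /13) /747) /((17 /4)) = 56 /165087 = 0.00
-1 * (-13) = 13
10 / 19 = 0.53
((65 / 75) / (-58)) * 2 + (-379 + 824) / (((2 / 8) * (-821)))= -784973 / 357135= -2.20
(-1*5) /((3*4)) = -5 /12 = -0.42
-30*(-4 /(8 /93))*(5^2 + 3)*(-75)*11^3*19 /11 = -6734920500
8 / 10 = 4 / 5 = 0.80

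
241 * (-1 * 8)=-1928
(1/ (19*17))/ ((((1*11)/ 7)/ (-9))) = -63/ 3553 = -0.02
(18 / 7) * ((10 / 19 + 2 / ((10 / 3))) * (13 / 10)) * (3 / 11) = 37557 / 36575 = 1.03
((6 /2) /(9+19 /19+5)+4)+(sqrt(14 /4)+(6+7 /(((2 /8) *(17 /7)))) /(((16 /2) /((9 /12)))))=sqrt(14) /2+7947 /1360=7.71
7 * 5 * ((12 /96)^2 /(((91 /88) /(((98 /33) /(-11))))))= -245 /1716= -0.14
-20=-20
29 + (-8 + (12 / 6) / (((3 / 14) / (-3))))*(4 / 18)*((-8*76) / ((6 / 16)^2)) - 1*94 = 34523.44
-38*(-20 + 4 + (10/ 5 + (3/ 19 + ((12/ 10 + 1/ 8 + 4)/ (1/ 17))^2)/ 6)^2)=-6916124054429649/ 97280000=-71095025.23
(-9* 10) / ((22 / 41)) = -1845 / 11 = -167.73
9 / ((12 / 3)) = 9 / 4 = 2.25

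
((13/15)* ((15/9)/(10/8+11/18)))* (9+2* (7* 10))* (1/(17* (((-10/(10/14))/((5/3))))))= -19370/23919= -0.81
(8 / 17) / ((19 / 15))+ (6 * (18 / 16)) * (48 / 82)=57246 / 13243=4.32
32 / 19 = 1.68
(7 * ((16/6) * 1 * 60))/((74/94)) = 52640/37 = 1422.70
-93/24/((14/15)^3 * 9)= -11625/21952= -0.53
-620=-620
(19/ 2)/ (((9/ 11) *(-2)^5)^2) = 2299/ 165888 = 0.01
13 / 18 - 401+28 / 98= -50399 / 126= -399.99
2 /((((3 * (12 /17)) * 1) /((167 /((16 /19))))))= 53941 /288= 187.30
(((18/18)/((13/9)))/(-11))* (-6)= 54/143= 0.38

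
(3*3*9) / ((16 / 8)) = 81 / 2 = 40.50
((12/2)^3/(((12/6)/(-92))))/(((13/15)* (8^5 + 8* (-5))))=-18630/53183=-0.35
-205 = -205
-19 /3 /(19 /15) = -5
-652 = -652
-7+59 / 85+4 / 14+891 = 526563 / 595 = 884.98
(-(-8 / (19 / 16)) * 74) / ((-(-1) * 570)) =4736 / 5415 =0.87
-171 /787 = -0.22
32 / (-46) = -0.70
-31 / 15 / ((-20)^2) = -31 / 6000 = -0.01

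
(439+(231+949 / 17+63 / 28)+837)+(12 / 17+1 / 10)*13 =31511 / 20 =1575.55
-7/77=-0.09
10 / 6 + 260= 261.67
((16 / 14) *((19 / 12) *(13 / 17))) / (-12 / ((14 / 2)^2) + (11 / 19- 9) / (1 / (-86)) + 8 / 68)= 0.00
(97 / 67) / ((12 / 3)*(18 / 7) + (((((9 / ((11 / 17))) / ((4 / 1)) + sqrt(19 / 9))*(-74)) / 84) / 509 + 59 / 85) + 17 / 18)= 357735863346400*sqrt(19) / 60838388860027358603 + 7390296619334148520 / 60838388860027358603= 0.12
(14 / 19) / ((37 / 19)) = 14 / 37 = 0.38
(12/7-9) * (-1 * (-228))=-1661.14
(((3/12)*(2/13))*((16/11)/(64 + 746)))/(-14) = -2/405405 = -0.00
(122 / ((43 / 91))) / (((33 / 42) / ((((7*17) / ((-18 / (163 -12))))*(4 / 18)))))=-2792885732 / 38313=-72896.56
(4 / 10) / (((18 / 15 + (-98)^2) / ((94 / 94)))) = 1 / 24013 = 0.00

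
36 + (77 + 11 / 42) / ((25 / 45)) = 2451 / 14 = 175.07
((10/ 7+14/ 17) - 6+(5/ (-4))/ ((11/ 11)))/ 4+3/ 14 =-1971/ 1904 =-1.04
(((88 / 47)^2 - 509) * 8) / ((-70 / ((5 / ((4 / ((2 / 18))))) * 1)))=1116637 / 139167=8.02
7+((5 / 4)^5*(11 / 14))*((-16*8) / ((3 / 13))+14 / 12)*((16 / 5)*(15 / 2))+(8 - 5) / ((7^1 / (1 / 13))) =-1483744195 / 46592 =-31845.47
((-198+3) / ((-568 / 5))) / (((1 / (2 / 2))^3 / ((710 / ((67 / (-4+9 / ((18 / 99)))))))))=443625 / 536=827.66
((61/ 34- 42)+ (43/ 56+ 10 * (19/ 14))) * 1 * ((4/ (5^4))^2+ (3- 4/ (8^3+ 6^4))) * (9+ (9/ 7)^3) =-49738177630683/ 57654012500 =-862.70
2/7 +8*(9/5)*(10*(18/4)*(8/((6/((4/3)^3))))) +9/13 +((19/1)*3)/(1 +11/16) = 1705777/819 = 2082.76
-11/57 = -0.19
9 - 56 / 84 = 25 / 3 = 8.33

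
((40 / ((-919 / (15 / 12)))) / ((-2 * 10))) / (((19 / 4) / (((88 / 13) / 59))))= 880 / 13392587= 0.00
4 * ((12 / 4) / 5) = 12 / 5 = 2.40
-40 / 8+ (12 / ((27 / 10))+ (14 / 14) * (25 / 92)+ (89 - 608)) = -429967 / 828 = -519.28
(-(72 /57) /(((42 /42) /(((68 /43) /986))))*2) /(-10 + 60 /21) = 336 /592325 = 0.00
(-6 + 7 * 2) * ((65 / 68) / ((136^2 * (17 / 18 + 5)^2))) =5265 / 449991496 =0.00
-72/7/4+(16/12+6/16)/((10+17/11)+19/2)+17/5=176909/194460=0.91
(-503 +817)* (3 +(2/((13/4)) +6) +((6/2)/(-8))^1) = 150877/52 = 2901.48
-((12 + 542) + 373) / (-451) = 927 / 451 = 2.06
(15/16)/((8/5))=75/128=0.59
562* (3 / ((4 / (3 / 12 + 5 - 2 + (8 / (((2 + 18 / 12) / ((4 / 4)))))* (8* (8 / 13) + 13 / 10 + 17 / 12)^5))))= 2111528627649881087519 / 84209252400000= 25074781.78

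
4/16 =1/4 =0.25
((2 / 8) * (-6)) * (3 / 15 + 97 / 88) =-1719 / 880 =-1.95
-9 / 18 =-1 / 2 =-0.50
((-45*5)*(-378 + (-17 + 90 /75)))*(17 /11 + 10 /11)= 217485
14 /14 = 1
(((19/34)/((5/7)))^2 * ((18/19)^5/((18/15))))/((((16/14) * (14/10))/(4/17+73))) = 1200761415/67396534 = 17.82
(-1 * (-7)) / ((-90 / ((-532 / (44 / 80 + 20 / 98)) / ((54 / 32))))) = 5839232 / 179577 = 32.52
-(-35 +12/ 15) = 171/ 5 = 34.20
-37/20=-1.85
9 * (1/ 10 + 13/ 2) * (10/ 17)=594/ 17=34.94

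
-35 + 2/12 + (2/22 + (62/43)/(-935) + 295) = 62781563/241230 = 260.26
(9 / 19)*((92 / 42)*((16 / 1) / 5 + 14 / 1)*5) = 89.23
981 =981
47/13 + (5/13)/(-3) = 136/39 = 3.49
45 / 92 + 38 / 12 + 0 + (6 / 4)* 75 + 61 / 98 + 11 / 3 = 1628897 / 13524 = 120.44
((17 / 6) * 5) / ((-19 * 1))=-0.75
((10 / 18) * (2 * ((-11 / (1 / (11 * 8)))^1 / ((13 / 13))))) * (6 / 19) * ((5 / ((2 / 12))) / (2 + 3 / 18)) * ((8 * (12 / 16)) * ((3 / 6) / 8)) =-1763.56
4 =4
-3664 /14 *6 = -10992 /7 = -1570.29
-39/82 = -0.48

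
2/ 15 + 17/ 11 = 277/ 165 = 1.68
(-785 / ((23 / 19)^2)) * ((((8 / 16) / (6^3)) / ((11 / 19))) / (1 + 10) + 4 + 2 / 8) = -62961062375 / 27651888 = -2276.92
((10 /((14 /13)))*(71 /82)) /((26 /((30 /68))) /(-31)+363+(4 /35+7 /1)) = 2145975 /98279788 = 0.02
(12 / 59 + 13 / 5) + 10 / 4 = 3129 / 590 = 5.30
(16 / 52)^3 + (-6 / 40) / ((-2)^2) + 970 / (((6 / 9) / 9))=2301575729 / 175760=13094.99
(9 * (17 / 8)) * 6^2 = 1377 / 2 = 688.50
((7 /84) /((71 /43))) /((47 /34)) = 731 /20022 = 0.04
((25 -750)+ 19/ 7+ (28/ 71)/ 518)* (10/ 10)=-13282098/ 18389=-722.28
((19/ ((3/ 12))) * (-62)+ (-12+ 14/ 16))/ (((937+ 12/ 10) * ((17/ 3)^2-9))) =-1700325/ 7805824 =-0.22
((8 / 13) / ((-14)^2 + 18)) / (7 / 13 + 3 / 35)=35 / 7597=0.00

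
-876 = -876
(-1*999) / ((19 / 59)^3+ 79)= -68391207 / 5410600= -12.64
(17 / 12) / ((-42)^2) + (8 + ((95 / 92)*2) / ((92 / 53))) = 102914579 / 11197872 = 9.19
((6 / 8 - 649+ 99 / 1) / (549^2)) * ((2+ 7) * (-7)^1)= 15379 / 133956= 0.11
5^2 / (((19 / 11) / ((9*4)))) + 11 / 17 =168509 / 323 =521.70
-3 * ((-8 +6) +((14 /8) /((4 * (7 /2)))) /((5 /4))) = 57 /10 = 5.70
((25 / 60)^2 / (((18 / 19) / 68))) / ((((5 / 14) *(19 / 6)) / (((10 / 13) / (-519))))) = -2975 / 182169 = -0.02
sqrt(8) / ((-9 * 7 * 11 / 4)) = -8 * sqrt(2) / 693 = -0.02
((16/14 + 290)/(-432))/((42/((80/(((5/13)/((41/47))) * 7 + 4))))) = -0.18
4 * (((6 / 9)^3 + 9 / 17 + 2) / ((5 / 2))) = 4.52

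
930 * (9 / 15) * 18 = 10044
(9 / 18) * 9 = 9 / 2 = 4.50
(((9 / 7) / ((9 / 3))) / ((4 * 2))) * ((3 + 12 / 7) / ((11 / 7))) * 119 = 153 / 8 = 19.12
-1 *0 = 0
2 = 2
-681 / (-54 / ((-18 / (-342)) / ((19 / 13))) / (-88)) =-129844 / 3249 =-39.96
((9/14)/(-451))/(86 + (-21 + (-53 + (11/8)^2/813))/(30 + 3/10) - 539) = 35472816/11334202613503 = 0.00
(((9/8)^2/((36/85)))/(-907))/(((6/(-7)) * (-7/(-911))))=232305/464384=0.50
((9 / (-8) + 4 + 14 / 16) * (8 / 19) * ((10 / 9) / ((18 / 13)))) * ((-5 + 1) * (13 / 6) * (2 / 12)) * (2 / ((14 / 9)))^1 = -8450 / 3591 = -2.35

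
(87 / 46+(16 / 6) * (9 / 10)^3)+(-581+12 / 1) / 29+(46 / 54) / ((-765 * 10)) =-5436874304 / 344422125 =-15.79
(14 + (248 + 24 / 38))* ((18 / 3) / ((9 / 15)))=49900 / 19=2626.32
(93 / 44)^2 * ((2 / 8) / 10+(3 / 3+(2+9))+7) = 6581889 / 77440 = 84.99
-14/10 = -7/5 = -1.40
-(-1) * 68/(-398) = -34/199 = -0.17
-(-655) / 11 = 655 / 11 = 59.55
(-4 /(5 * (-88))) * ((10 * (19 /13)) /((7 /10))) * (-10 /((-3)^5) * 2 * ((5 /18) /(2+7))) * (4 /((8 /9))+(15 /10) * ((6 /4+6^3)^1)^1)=16625 /104247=0.16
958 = 958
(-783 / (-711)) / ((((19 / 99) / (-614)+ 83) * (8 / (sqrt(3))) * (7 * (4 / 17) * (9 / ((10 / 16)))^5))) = 5202690625 * sqrt(3) / 3199070820635246592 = 0.00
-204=-204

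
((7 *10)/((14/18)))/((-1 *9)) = -10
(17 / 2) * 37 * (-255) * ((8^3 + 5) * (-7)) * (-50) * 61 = -885215995125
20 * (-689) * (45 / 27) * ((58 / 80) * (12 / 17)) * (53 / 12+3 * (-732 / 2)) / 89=1311053315 / 9078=144420.94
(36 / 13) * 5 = 180 / 13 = 13.85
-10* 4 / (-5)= 8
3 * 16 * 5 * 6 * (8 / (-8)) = -1440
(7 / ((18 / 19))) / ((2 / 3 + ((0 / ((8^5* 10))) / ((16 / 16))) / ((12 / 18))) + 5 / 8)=5.72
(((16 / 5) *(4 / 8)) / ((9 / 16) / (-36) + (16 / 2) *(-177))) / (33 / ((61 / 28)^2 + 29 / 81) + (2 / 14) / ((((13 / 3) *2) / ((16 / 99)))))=-5663321664 / 32417880640625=-0.00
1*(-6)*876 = -5256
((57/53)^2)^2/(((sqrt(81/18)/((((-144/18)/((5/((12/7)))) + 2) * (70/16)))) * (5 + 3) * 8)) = -45742671 * sqrt(2)/2019963136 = -0.03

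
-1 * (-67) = 67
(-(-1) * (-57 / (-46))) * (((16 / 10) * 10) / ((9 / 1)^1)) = 2.20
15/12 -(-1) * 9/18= 1.75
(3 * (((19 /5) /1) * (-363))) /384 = -6897 /640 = -10.78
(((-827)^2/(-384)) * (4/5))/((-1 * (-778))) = -683929/373440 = -1.83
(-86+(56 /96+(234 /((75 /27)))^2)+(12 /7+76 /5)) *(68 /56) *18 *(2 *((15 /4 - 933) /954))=-1110211018041 /3710000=-299248.25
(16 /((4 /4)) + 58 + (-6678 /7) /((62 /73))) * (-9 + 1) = 260216 /31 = 8394.06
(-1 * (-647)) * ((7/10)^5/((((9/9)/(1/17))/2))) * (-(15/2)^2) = -97867161/136000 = -719.61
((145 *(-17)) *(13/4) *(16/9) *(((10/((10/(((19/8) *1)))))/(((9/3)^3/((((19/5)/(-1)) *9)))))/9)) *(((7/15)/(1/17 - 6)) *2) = -275324231/368145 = -747.87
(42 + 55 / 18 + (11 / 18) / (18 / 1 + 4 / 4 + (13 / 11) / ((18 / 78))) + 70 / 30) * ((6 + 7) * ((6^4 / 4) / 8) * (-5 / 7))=-397420335 / 22288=-17831.13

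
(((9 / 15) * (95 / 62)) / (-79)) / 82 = -57 / 401636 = -0.00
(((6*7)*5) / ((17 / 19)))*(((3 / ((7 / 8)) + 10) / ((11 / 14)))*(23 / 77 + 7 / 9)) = 26647120 / 6171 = 4318.12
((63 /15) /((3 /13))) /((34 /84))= 44.96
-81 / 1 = -81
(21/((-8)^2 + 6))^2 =9/100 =0.09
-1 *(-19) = 19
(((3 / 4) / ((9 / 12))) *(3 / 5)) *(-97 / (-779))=291 / 3895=0.07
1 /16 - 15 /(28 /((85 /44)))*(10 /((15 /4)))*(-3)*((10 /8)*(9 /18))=1613 /308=5.24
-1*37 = -37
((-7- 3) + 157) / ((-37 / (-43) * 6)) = 2107 / 74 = 28.47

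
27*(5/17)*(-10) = -1350/17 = -79.41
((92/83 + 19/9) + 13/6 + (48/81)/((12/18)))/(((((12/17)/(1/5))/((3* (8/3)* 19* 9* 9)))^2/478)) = 3029557666500/83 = 36500694777.11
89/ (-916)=-89/ 916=-0.10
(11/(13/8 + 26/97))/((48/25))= 26675/8814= 3.03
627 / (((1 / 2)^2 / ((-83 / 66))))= -3154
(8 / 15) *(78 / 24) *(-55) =-286 / 3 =-95.33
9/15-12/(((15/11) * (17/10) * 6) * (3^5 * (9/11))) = 332191/557685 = 0.60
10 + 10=20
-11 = -11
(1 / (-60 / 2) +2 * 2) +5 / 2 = 97 / 15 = 6.47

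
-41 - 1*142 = -183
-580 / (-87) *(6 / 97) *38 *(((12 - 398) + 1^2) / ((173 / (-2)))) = 1170400 / 16781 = 69.75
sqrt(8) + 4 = 2 * sqrt(2) + 4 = 6.83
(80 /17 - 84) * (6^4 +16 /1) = -1768576 /17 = -104033.88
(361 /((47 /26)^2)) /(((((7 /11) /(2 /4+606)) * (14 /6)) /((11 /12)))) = 8954473957 /216482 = 41363.60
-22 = -22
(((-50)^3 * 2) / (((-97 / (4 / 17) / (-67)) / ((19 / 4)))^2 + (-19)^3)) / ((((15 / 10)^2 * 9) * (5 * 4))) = 8102645000 / 90011162601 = 0.09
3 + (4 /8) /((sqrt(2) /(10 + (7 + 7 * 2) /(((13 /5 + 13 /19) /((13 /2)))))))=3 + 825 * sqrt(2) /64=21.23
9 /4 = 2.25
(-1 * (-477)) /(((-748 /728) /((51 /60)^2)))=-737919 /2200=-335.42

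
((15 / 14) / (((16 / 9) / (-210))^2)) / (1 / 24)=5740875 / 16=358804.69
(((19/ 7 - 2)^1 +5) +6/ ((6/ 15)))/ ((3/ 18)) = 870/ 7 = 124.29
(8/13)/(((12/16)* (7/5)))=160/273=0.59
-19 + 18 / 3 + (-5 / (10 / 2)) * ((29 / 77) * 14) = -201 / 11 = -18.27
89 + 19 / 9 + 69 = 1441 / 9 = 160.11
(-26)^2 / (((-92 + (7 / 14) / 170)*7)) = -229840 / 218953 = -1.05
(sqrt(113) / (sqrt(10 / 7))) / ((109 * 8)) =sqrt(7910) / 8720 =0.01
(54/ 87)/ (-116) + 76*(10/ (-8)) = -159799/ 1682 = -95.01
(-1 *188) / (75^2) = -188 / 5625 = -0.03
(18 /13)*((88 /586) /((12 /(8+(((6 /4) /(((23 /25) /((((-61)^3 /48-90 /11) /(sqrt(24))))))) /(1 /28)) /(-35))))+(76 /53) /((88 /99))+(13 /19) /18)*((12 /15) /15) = 37204744 /287674725+2501111*sqrt(6) /5256420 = 1.29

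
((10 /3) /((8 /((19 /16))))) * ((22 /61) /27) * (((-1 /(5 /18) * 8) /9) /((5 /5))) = -0.02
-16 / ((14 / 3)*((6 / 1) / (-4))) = 16 / 7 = 2.29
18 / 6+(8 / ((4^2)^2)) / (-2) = 191 / 64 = 2.98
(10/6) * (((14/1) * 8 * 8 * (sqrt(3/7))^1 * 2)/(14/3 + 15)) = 1280 * sqrt(21)/59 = 99.42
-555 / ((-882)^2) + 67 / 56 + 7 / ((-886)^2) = 121698248711 / 101777871384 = 1.20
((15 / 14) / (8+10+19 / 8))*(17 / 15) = 68 / 1141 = 0.06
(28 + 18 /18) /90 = 29 /90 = 0.32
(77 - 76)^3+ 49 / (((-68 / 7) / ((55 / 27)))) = -17029 / 1836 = -9.28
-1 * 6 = -6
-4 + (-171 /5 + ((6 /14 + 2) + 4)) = -1112 /35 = -31.77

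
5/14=0.36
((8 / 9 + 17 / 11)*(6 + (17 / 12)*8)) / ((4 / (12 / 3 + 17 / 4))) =3133 / 36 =87.03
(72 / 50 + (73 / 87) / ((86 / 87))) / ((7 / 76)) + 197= 238489 / 1075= 221.85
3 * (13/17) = 39/17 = 2.29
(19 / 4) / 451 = 0.01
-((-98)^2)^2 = -92236816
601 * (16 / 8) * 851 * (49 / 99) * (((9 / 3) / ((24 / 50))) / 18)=626527475 / 3564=175793.34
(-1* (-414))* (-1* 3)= -1242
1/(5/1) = 0.20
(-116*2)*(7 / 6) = -812 / 3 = -270.67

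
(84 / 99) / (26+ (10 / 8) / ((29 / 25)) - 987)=-3248 / 3674583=-0.00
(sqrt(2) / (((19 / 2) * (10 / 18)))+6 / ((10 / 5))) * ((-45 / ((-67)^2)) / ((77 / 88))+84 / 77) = 6716088 * sqrt(2) / 32837035+1119348 / 345653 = 3.53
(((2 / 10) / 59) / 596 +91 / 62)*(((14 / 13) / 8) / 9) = 55998887 / 2550796560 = 0.02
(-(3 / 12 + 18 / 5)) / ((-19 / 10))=77 / 38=2.03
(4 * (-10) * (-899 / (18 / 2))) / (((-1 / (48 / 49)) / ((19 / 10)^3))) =-98659856 / 3675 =-26846.22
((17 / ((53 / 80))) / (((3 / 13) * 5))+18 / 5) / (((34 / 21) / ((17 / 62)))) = 71897 / 16430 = 4.38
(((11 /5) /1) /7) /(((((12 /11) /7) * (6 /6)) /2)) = 121 /30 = 4.03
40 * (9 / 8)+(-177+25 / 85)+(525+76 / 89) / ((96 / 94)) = 383.19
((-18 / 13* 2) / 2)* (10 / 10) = -18 / 13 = -1.38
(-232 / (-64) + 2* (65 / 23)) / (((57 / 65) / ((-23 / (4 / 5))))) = -184925 / 608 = -304.15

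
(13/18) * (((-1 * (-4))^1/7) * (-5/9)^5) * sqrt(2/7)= -81250 * sqrt(14)/26040609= -0.01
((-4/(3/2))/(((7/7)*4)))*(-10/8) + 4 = 29/6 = 4.83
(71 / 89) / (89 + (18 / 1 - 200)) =-71 / 8277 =-0.01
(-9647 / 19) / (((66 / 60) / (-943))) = 8270110 / 19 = 435268.95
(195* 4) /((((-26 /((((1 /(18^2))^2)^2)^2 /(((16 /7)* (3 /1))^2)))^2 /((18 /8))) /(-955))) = -11464775 /150773387442380238680440014094583958605100220416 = -0.00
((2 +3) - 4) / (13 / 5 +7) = 5 / 48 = 0.10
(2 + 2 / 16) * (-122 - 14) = -289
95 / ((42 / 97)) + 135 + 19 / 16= 119479 / 336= 355.59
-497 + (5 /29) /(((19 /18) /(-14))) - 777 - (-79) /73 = -51292553 /40223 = -1275.20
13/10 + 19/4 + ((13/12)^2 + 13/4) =7541/720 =10.47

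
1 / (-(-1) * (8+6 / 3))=0.10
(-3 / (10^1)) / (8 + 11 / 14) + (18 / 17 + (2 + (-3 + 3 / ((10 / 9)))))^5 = 930154879627309 / 5821413700000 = 159.78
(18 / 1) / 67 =18 / 67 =0.27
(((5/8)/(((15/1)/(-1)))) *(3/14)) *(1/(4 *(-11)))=1/4928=0.00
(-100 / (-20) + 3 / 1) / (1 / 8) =64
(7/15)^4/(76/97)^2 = 22591009/292410000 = 0.08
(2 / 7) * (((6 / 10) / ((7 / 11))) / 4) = 33 / 490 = 0.07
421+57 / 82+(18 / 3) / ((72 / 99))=70511 / 164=429.95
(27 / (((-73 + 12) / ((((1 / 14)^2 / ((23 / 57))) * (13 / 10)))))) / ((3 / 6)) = -20007 / 1374940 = -0.01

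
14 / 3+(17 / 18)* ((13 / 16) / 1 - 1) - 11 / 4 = 167 / 96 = 1.74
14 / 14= 1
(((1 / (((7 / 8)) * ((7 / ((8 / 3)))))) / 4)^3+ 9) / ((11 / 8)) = 228742424 / 34941753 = 6.55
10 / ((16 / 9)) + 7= 101 / 8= 12.62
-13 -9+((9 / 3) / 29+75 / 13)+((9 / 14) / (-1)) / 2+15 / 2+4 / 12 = -272833 / 31668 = -8.62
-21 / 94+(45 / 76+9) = 33465 / 3572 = 9.37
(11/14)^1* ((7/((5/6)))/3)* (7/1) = 77/5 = 15.40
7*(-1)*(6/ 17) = -42/ 17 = -2.47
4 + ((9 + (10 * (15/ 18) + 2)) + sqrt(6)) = sqrt(6) + 70/ 3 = 25.78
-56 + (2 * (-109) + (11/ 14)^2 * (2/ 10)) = -268399/ 980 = -273.88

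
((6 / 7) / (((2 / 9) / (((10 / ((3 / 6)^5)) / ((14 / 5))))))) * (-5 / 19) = -108000 / 931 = -116.00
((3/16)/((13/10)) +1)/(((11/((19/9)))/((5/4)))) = 11305/41184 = 0.27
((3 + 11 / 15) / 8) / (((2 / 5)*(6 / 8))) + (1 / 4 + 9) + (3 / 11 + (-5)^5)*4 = -4945289 / 396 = -12488.10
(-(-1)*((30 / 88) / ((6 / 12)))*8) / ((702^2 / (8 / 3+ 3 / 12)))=175 / 5420844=0.00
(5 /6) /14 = 5 /84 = 0.06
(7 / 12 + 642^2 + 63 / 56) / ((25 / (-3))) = -9891977 / 200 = -49459.88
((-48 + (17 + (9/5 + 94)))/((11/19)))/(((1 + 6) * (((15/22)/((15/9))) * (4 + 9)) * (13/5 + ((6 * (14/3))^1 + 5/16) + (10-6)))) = 384/4459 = 0.09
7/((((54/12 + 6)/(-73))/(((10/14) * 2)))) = -1460/21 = -69.52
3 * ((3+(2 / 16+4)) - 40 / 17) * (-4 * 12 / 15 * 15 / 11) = -1062 / 17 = -62.47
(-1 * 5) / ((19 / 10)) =-50 / 19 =-2.63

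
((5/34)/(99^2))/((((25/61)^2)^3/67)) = 3451865082187/16271191406250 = 0.21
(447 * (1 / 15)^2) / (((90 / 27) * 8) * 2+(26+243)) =149 / 24175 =0.01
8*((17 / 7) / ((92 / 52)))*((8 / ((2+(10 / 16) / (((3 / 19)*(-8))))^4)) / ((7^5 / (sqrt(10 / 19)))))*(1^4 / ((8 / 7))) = 141331267584*sqrt(190) / 3013797627697507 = 0.00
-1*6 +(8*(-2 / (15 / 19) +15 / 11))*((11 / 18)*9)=-862 / 15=-57.47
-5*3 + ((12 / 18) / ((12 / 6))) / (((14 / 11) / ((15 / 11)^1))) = -205 / 14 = -14.64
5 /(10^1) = 1 /2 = 0.50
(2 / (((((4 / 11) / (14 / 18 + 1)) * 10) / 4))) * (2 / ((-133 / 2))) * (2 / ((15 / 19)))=-0.30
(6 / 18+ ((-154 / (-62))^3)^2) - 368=-353649419876 / 2662511043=-132.83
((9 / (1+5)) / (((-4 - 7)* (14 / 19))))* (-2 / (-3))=-19 / 154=-0.12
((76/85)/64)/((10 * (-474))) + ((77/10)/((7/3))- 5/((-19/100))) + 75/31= 121635176489/3796929600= 32.04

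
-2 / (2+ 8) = -1 / 5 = -0.20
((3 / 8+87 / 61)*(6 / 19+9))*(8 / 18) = 17287 / 2318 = 7.46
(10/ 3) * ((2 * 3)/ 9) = 20/ 9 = 2.22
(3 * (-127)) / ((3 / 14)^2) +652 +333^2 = 309731 / 3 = 103243.67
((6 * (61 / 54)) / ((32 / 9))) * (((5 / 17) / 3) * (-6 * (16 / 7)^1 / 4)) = -305 / 476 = -0.64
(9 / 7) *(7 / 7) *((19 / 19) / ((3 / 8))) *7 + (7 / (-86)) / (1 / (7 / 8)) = 16463 / 688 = 23.93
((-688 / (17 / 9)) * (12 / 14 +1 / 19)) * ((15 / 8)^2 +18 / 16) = -13907619 / 9044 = -1537.77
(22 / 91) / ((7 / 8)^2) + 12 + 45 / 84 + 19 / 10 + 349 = 32439357 / 89180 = 363.75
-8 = -8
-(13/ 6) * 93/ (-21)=403/ 42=9.60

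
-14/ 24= -0.58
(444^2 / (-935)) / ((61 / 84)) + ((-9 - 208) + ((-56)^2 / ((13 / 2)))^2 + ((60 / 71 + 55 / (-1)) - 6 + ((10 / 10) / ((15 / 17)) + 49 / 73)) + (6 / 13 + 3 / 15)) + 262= 34840971890674561 / 149875489335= 232466.11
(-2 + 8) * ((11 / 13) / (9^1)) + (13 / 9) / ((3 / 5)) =1043 / 351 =2.97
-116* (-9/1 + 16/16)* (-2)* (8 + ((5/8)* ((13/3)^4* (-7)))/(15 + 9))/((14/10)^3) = 3172668875/83349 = 38064.87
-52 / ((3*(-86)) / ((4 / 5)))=104 / 645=0.16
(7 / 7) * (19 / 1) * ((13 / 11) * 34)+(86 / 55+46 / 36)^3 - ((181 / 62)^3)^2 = 1152908994920141191681 / 6889151473364952000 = 167.35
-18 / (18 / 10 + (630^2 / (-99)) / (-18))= -990 / 12349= -0.08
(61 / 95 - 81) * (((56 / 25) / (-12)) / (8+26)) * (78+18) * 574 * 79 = 77542385536 / 40375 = 1920554.44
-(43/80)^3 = -79507/512000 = -0.16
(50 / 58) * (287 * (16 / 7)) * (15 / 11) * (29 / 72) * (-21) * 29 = -2080750 / 11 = -189159.09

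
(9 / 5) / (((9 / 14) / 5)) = 14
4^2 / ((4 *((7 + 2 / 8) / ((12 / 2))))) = 96 / 29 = 3.31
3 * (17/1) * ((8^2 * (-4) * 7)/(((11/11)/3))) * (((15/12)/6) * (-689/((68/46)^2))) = 306164040/17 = 18009649.41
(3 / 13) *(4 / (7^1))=12 / 91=0.13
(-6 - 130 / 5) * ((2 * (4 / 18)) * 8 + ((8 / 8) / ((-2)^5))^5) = -1073741815 / 9437184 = -113.78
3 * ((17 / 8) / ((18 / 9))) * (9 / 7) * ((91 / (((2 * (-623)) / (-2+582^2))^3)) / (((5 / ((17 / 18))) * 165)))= -8576984.22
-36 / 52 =-0.69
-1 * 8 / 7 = -8 / 7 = -1.14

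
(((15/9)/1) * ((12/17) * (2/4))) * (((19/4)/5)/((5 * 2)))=19/340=0.06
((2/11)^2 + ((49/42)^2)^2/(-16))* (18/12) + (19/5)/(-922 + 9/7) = -6911638457/53902886400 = -0.13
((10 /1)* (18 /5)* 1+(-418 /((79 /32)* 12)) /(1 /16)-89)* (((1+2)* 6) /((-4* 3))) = 66065 /158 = 418.13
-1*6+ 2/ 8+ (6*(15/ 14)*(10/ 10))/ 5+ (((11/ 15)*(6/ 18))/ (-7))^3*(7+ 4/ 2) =-62020949/ 13891500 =-4.46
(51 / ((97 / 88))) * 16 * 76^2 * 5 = 2073815040 / 97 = 21379536.49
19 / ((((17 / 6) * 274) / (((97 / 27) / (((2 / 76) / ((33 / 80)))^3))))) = 50476060041 / 149056000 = 338.64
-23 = -23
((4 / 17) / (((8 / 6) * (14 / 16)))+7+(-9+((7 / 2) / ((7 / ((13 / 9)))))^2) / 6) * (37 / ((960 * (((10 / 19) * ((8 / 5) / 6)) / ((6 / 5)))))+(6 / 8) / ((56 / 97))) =9.43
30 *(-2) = -60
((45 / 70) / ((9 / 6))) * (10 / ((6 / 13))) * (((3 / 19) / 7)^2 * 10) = 5850 / 123823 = 0.05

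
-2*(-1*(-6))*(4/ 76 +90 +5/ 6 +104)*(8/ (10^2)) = -88868/ 475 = -187.09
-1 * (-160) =160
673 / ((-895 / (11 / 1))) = -7403 / 895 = -8.27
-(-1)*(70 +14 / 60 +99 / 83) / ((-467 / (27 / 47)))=-1600659 / 18217670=-0.09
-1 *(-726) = 726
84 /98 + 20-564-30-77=-4551 /7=-650.14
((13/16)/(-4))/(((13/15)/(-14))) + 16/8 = 169/32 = 5.28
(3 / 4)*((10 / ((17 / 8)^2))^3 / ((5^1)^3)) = 1572864 / 24137569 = 0.07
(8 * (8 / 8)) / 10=4 / 5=0.80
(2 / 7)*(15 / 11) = 30 / 77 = 0.39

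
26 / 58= 13 / 29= 0.45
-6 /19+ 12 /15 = 46 /95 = 0.48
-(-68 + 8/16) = 135/2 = 67.50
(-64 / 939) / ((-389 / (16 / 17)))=1024 / 6209607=0.00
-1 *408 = -408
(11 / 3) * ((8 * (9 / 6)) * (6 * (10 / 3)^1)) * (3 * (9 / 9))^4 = 71280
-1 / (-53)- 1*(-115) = 6096 / 53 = 115.02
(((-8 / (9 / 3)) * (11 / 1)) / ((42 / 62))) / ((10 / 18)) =-2728 / 35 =-77.94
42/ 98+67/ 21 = 76/ 21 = 3.62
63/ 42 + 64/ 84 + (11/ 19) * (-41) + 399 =301265/ 798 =377.53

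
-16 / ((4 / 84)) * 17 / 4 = -1428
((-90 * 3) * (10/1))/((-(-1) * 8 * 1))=-675/2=-337.50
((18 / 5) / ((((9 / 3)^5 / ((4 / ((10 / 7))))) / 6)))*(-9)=-56 / 25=-2.24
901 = 901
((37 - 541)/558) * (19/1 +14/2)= -728/31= -23.48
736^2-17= 541679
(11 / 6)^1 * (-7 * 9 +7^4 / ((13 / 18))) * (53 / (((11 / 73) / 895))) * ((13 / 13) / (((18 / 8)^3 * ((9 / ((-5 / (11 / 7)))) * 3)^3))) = -22381489240460000 / 82759712607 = -270439.43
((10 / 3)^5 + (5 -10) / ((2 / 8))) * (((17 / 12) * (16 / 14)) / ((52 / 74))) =59843060 / 66339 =902.08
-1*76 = -76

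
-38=-38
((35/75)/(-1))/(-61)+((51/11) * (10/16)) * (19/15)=296161/80520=3.68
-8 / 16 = -1 / 2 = -0.50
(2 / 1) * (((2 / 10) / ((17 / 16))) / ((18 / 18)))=32 / 85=0.38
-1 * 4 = -4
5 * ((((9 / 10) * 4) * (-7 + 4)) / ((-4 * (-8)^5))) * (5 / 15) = -9 / 65536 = -0.00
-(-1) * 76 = 76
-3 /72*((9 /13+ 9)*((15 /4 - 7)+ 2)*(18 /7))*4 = 135 /26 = 5.19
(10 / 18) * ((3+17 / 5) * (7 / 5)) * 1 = 224 / 45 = 4.98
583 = 583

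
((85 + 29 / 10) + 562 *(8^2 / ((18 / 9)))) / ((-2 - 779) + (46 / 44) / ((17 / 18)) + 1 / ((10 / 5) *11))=-33794453 / 1458315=-23.17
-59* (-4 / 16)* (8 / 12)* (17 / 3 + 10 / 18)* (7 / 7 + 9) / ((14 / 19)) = 22420 / 27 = 830.37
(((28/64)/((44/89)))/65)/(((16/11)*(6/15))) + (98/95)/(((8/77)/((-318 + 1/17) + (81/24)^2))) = -130872320439/42997760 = -3043.70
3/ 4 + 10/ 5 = 11/ 4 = 2.75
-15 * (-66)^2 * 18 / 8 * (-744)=109379160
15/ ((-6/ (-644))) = 1610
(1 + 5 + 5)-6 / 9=31 / 3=10.33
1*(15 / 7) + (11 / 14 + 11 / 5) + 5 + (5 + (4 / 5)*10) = 1619 / 70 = 23.13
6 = 6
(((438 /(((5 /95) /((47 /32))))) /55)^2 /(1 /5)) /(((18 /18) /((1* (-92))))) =-879668384247 /38720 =-22718708.27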